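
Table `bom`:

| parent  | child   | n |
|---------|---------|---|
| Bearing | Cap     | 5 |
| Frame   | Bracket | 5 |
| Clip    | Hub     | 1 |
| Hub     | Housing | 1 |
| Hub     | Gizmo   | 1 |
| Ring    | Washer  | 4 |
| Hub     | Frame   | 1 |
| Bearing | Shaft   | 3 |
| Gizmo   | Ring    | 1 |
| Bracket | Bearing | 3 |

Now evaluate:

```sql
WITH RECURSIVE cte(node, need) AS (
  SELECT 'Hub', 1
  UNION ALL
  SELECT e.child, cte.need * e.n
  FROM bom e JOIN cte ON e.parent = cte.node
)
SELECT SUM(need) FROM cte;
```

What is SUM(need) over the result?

149

Base: (Hub, need=1).
Iteration 1: components of {Hub} -> Frame = 1*1 = 1, Gizmo = 1*1 = 1, Housing = 1*1 = 1.
Iteration 2: components of {Frame,Gizmo,Housing} -> Bracket = 1*5 = 5, Ring = 1*1 = 1.
Iteration 3: components of {Bracket,Ring} -> Bearing = 5*3 = 15, Washer = 1*4 = 4.
Iteration 4: components of {Bearing,Washer} -> Cap = 15*5 = 75, Shaft = 15*3 = 45.
Iteration 5: no further components; recursion stops.
SUM(need) = 1 + 1 + 1 + 1 + 5 + 1 + 15 + 4 + 45 + 75 = 149.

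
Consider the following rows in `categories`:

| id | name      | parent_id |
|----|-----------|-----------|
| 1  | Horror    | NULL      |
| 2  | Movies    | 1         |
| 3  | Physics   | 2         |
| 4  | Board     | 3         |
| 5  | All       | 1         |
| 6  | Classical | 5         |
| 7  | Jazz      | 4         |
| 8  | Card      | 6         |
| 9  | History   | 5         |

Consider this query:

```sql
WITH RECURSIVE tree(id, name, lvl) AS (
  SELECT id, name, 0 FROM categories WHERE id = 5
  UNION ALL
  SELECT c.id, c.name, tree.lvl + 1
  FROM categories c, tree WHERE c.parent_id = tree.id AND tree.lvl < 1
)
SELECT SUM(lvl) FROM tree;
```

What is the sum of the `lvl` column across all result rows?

2

Base: id=5 (All) at lvl 0.
Iteration 1: rows with parent_id in {5} -> Classical (id 6, lvl 1), History (id 9, lvl 1).
Iteration 2: lvl < 1 fails for all current rows; recursion stops.
SUM(lvl) = 0 + 1 + 1 = 2.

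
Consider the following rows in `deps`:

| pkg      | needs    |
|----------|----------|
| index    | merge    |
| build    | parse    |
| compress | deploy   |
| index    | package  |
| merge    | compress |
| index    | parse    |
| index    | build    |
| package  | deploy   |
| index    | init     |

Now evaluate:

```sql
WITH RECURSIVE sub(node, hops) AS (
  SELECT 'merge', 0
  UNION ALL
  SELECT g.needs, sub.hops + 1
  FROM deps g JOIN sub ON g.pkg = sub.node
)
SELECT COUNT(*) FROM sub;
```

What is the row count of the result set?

3

Base: (merge, hops=0).
Iteration 1: edges from {merge} -> (compress, hops=1).
Iteration 2: edges from {compress} -> (deploy, hops=2).
Iteration 3: no outgoing edges from {deploy}; recursion stops.
Total rows emitted: 3.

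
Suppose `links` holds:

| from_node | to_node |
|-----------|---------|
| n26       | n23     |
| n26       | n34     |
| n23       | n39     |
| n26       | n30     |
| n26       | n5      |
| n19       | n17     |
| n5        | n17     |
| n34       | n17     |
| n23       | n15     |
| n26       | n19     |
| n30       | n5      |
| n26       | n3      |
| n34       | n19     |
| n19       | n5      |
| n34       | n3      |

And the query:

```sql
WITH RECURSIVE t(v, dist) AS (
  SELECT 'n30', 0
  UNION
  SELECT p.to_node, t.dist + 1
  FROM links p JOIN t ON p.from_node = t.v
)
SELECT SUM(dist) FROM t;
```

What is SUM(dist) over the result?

Base: (n30, dist=0).
Iteration 1: edges from {n30} -> (n5, dist=1).
Iteration 2: edges from {n5} -> (n17, dist=2).
Iteration 3: no outgoing edges from {n17}; recursion stops.
SUM(dist) = 0 + 1 + 2 = 3.

3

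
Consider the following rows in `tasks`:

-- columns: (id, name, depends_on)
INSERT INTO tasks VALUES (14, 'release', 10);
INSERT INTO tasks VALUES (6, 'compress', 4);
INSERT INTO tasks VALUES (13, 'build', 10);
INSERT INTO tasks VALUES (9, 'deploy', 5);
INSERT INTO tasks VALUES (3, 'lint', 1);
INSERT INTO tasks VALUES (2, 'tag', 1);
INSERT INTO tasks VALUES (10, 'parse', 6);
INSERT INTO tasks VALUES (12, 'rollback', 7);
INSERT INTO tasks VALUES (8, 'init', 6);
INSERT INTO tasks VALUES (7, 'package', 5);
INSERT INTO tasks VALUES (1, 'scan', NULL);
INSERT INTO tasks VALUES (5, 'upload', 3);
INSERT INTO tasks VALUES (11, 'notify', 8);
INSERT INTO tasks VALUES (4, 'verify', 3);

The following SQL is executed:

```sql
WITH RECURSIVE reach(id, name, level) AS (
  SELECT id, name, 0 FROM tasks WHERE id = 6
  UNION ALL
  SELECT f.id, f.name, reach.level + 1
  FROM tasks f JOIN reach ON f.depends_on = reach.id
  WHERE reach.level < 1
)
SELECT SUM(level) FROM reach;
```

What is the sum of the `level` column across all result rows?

Base: id=6 (compress) at level 0.
Iteration 1: rows with depends_on in {6} -> init (id 8, level 1), parse (id 10, level 1).
Iteration 2: level < 1 fails for all current rows; recursion stops.
SUM(level) = 0 + 1 + 1 = 2.

2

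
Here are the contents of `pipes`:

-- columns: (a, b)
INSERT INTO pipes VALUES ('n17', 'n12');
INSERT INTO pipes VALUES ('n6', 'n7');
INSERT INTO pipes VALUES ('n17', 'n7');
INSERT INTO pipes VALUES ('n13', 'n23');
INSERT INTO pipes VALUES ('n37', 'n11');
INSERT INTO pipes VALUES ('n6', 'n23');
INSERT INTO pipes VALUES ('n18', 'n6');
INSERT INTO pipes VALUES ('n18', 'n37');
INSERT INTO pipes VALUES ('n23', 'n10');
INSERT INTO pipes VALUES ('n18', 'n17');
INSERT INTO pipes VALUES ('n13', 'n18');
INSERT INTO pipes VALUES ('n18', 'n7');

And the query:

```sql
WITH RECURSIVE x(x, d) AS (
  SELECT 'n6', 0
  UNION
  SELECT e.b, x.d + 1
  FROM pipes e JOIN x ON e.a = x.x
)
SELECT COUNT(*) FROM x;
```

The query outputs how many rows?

4

Base: (n6, d=0).
Iteration 1: edges from {n6} -> (n23, d=1), (n7, d=1).
Iteration 2: edges from {n23,n7} -> (n10, d=2).
Iteration 3: no outgoing edges from {n10}; recursion stops.
Total rows emitted: 4.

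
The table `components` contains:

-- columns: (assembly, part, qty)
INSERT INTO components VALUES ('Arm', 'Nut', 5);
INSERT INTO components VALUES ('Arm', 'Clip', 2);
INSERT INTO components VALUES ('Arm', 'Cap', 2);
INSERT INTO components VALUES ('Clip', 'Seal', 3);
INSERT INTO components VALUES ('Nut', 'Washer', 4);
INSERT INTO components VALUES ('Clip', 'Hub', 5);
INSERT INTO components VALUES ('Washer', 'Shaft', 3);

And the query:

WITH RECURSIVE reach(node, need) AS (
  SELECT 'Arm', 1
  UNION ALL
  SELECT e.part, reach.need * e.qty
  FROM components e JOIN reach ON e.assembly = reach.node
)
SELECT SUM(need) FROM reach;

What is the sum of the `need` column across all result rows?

106

Base: (Arm, need=1).
Iteration 1: components of {Arm} -> Cap = 1*2 = 2, Clip = 1*2 = 2, Nut = 1*5 = 5.
Iteration 2: components of {Cap,Clip,Nut} -> Hub = 2*5 = 10, Seal = 2*3 = 6, Washer = 5*4 = 20.
Iteration 3: components of {Hub,Seal,Washer} -> Shaft = 20*3 = 60.
Iteration 4: no further components; recursion stops.
SUM(need) = 1 + 5 + 2 + 2 + 20 + 6 + 10 + 60 = 106.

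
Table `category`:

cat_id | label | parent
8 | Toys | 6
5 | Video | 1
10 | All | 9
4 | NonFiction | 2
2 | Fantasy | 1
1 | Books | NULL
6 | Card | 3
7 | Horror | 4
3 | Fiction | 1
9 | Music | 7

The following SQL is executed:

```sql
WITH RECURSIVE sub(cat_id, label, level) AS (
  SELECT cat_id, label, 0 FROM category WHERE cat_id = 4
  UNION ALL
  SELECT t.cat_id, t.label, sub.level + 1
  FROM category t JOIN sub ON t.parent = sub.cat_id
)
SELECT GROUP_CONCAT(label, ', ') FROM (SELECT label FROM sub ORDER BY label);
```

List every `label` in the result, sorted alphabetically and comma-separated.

Base: cat_id=4 (NonFiction) at level 0.
Iteration 1: rows with parent in {4} -> Horror (id 7, level 1).
Iteration 2: rows with parent in {7} -> Music (id 9, level 2).
Iteration 3: rows with parent in {9} -> All (id 10, level 3).
Iteration 4: no rows with parent in {10}; recursion stops.

All, Horror, Music, NonFiction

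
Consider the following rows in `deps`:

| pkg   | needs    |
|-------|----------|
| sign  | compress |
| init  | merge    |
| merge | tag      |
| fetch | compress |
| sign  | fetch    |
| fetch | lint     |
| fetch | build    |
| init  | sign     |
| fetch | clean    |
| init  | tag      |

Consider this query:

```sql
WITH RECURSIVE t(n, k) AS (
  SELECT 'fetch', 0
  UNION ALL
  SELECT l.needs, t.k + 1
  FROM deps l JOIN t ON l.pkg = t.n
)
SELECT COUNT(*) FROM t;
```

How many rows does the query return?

5

Base: (fetch, k=0).
Iteration 1: edges from {fetch} -> (build, k=1), (clean, k=1), (compress, k=1), (lint, k=1).
Iteration 2: no outgoing edges from {build,clean,compress,lint}; recursion stops.
Total rows emitted: 5.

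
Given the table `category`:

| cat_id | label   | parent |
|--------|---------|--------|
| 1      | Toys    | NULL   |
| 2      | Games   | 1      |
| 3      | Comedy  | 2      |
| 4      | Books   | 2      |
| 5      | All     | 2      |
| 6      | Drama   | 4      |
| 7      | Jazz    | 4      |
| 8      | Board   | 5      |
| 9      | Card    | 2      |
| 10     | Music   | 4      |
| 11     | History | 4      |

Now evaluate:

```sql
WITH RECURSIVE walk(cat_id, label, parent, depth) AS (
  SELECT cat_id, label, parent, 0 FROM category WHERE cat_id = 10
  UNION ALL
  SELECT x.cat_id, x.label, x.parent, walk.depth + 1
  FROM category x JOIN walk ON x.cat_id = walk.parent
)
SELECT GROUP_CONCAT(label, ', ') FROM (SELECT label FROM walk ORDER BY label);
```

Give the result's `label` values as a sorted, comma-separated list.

Books, Games, Music, Toys

Base: cat_id=10 (Music), parent=4, depth 0.
Iteration 1: join on cat_id=4 -> Books (id 4, parent=2, depth 1).
Iteration 2: join on cat_id=2 -> Games (id 2, parent=1, depth 2).
Iteration 3: join on cat_id=1 -> Toys (id 1, parent=NULL, depth 3).
Iteration 4: parent is NULL; no match; recursion stops.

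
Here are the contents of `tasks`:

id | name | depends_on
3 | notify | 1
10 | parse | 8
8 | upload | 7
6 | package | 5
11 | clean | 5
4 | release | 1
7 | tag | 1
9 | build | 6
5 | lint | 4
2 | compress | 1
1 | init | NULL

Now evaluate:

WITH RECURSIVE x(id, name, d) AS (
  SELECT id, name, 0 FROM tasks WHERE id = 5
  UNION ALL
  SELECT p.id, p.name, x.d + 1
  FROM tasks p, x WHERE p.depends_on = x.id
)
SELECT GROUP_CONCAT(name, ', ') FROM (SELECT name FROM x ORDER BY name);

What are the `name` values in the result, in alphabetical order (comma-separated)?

Base: id=5 (lint) at d 0.
Iteration 1: rows with depends_on in {5} -> package (id 6, d 1), clean (id 11, d 1).
Iteration 2: rows with depends_on in {6,11} -> build (id 9, d 2).
Iteration 3: no rows with depends_on in {9}; recursion stops.

build, clean, lint, package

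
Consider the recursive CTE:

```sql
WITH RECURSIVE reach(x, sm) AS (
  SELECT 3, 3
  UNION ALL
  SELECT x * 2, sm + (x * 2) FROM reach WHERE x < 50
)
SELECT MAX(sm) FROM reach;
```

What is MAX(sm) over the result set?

189

Base: x=3, sm=3.
Iteration 1: 3 < 50 holds -> x = 3 * 2 = 6, sm = 3 + 6 = 9.
Iteration 2: 6 < 50 holds -> x = 6 * 2 = 12, sm = 9 + 12 = 21.
Iteration 3: 12 < 50 holds -> x = 12 * 2 = 24, sm = 21 + 24 = 45.
Iteration 4: 24 < 50 holds -> x = 24 * 2 = 48, sm = 45 + 48 = 93.
Iteration 5: 48 < 50 holds -> x = 48 * 2 = 96, sm = 93 + 96 = 189.
Iteration 6: 96 < 50 fails; recursion stops.
sm values: 3, 9, 21, 45, 93, 189; the maximum is 189.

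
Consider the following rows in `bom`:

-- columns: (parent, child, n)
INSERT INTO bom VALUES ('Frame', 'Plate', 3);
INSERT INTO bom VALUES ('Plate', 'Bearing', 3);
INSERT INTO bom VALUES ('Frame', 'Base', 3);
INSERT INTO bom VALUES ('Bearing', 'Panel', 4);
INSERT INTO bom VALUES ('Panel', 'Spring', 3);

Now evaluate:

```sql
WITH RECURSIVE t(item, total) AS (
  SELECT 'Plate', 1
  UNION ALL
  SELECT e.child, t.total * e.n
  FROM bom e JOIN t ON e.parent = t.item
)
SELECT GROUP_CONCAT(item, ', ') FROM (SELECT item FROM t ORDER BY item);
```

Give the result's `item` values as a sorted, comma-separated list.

Bearing, Panel, Plate, Spring

Base: (Plate, total=1).
Iteration 1: components of {Plate} -> Bearing = 1*3 = 3.
Iteration 2: components of {Bearing} -> Panel = 3*4 = 12.
Iteration 3: components of {Panel} -> Spring = 12*3 = 36.
Iteration 4: no further components; recursion stops.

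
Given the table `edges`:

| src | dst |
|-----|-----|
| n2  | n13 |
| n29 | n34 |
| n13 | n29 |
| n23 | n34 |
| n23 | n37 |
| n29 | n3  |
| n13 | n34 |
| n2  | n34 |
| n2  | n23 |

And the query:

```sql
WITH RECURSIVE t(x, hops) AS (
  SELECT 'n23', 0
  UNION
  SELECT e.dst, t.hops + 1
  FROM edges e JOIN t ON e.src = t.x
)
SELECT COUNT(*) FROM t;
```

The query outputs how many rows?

Base: (n23, hops=0).
Iteration 1: edges from {n23} -> (n34, hops=1), (n37, hops=1).
Iteration 2: no outgoing edges from {n34,n37}; recursion stops.
Total rows emitted: 3.

3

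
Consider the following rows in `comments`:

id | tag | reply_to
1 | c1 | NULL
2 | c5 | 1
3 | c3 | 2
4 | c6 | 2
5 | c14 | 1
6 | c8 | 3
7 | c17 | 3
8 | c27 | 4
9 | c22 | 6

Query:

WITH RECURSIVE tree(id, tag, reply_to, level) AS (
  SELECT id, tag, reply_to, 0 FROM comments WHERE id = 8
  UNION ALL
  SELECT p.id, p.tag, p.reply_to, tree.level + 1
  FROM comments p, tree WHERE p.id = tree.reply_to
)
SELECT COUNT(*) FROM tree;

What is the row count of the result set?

Base: id=8 (c27), reply_to=4, level 0.
Iteration 1: join on id=4 -> c6 (id 4, reply_to=2, level 1).
Iteration 2: join on id=2 -> c5 (id 2, reply_to=1, level 2).
Iteration 3: join on id=1 -> c1 (id 1, reply_to=NULL, level 3).
Iteration 4: reply_to is NULL; no match; recursion stops.
Total rows emitted: 4.

4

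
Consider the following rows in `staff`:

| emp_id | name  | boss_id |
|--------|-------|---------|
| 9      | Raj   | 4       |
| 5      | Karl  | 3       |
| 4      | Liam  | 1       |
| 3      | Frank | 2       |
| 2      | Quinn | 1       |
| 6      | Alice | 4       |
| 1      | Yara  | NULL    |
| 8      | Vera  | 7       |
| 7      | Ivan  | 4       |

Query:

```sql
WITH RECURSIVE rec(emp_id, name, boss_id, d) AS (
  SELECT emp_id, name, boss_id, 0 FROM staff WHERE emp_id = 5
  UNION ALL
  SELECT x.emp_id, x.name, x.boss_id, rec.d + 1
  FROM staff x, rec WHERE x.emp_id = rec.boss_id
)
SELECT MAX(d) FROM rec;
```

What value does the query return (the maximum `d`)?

3

Base: emp_id=5 (Karl), boss_id=3, d 0.
Iteration 1: join on emp_id=3 -> Frank (id 3, boss_id=2, d 1).
Iteration 2: join on emp_id=2 -> Quinn (id 2, boss_id=1, d 2).
Iteration 3: join on emp_id=1 -> Yara (id 1, boss_id=NULL, d 3).
Iteration 4: boss_id is NULL; no match; recursion stops.
d values: 0, 1, 2, 3; the maximum is 3.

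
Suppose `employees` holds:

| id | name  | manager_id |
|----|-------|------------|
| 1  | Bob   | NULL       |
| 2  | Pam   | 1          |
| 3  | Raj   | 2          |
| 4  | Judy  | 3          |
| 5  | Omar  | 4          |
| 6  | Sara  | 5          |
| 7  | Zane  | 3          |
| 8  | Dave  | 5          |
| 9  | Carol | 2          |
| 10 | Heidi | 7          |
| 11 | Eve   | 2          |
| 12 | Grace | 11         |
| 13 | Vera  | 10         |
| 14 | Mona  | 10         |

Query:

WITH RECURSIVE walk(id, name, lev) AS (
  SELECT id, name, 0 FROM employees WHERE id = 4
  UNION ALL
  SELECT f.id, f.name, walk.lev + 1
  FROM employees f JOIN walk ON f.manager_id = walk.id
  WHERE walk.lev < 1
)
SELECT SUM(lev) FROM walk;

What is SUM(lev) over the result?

Base: id=4 (Judy) at lev 0.
Iteration 1: rows with manager_id in {4} -> Omar (id 5, lev 1).
Iteration 2: lev < 1 fails for all current rows; recursion stops.
SUM(lev) = 0 + 1 = 1.

1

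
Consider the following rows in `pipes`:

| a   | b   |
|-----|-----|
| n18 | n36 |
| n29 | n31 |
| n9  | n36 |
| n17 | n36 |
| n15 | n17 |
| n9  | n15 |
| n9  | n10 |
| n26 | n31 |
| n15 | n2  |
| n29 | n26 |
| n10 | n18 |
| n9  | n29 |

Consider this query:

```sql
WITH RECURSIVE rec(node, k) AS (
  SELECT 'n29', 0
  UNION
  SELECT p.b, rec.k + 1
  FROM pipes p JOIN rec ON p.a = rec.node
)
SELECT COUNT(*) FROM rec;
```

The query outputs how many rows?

Base: (n29, k=0).
Iteration 1: edges from {n29} -> (n26, k=1), (n31, k=1).
Iteration 2: edges from {n26,n31} -> (n31, k=2).
Iteration 3: no outgoing edges from {n31}; recursion stops.
Total rows emitted: 4.

4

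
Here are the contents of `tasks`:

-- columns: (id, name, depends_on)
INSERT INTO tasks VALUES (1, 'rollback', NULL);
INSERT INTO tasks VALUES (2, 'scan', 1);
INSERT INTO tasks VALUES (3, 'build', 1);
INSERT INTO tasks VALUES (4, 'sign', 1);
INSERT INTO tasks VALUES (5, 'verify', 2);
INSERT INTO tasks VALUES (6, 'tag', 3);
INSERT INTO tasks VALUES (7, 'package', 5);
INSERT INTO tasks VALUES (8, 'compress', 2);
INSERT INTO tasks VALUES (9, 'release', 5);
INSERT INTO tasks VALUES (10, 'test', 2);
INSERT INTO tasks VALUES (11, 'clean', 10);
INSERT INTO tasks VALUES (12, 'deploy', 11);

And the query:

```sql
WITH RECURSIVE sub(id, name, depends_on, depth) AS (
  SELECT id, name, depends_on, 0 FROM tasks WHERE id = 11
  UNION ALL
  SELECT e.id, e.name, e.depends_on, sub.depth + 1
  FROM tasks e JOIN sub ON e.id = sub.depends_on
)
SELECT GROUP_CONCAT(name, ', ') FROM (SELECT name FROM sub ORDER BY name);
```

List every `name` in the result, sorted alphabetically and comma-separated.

clean, rollback, scan, test

Base: id=11 (clean), depends_on=10, depth 0.
Iteration 1: join on id=10 -> test (id 10, depends_on=2, depth 1).
Iteration 2: join on id=2 -> scan (id 2, depends_on=1, depth 2).
Iteration 3: join on id=1 -> rollback (id 1, depends_on=NULL, depth 3).
Iteration 4: depends_on is NULL; no match; recursion stops.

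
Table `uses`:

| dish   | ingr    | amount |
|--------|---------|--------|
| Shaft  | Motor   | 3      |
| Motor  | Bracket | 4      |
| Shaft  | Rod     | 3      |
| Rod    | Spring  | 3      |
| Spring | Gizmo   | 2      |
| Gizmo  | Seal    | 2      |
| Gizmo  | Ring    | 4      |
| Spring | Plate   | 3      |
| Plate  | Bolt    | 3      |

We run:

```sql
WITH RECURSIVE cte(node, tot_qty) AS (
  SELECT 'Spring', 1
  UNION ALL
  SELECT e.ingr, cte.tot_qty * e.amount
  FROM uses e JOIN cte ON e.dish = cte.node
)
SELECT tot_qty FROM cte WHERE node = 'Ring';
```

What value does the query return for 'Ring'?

8

Base: (Spring, tot_qty=1).
Iteration 1: components of {Spring} -> Gizmo = 1*2 = 2, Plate = 1*3 = 3.
Iteration 2: components of {Gizmo,Plate} -> Bolt = 3*3 = 9, Ring = 2*4 = 8, Seal = 2*2 = 4.
Iteration 3: no further components; recursion stops.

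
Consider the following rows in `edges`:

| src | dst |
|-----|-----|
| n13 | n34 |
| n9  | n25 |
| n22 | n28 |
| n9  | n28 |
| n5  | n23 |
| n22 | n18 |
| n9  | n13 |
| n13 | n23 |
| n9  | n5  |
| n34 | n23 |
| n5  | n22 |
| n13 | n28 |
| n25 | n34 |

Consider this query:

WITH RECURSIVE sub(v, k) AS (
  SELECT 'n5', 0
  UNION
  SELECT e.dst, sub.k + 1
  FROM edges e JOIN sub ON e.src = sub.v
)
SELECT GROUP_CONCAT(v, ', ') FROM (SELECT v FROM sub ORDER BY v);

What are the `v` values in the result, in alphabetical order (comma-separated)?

Base: (n5, k=0).
Iteration 1: edges from {n5} -> (n22, k=1), (n23, k=1).
Iteration 2: edges from {n22,n23} -> (n18, k=2), (n28, k=2).
Iteration 3: no outgoing edges from {n18,n28}; recursion stops.

n18, n22, n23, n28, n5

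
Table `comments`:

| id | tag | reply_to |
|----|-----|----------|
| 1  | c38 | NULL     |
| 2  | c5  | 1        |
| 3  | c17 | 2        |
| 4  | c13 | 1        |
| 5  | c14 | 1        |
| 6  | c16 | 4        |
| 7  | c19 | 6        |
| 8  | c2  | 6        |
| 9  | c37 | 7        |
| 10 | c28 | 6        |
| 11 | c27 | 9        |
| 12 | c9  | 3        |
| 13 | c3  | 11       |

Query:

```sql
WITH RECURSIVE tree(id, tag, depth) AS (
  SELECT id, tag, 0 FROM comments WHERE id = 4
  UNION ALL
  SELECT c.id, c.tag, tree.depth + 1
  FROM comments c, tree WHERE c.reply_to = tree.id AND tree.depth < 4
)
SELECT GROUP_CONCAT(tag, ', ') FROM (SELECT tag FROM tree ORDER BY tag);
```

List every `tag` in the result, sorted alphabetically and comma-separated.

c13, c16, c19, c2, c27, c28, c37

Base: id=4 (c13) at depth 0.
Iteration 1: rows with reply_to in {4} -> c16 (id 6, depth 1).
Iteration 2: rows with reply_to in {6} -> c19 (id 7, depth 2), c2 (id 8, depth 2), c28 (id 10, depth 2).
Iteration 3: rows with reply_to in {7,8,10} -> c37 (id 9, depth 3).
Iteration 4: rows with reply_to in {9} -> c27 (id 11, depth 4).
Iteration 5: depth < 4 fails for all current rows; recursion stops.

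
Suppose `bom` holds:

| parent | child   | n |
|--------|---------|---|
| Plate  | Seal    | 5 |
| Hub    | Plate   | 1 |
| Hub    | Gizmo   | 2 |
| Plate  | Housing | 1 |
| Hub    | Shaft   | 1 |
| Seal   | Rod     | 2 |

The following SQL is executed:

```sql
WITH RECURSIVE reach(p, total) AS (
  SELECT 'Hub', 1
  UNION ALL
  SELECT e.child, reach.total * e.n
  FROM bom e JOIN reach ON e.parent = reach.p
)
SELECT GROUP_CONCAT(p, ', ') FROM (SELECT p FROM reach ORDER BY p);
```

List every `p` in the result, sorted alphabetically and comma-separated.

Base: (Hub, total=1).
Iteration 1: components of {Hub} -> Gizmo = 1*2 = 2, Plate = 1*1 = 1, Shaft = 1*1 = 1.
Iteration 2: components of {Gizmo,Plate,Shaft} -> Housing = 1*1 = 1, Seal = 1*5 = 5.
Iteration 3: components of {Housing,Seal} -> Rod = 5*2 = 10.
Iteration 4: no further components; recursion stops.

Gizmo, Housing, Hub, Plate, Rod, Seal, Shaft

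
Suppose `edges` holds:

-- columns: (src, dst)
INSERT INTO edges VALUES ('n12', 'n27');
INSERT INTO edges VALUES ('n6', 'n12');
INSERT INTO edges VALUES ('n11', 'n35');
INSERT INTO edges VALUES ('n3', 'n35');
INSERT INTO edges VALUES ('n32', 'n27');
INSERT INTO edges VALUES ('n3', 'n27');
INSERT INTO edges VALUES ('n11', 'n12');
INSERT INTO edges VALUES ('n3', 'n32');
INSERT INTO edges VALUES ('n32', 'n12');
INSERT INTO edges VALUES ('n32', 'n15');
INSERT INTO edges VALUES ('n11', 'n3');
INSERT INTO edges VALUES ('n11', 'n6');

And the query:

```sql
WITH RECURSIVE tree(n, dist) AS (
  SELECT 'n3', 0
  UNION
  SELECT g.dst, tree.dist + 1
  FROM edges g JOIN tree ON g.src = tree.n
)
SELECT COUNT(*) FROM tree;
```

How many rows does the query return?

8

Base: (n3, dist=0).
Iteration 1: edges from {n3} -> (n27, dist=1), (n32, dist=1), (n35, dist=1).
Iteration 2: edges from {n27,n32,n35} -> (n12, dist=2), (n15, dist=2), (n27, dist=2).
Iteration 3: edges from {n12,n15,n27} -> (n27, dist=3).
Iteration 4: no outgoing edges from {n27}; recursion stops.
Total rows emitted: 8.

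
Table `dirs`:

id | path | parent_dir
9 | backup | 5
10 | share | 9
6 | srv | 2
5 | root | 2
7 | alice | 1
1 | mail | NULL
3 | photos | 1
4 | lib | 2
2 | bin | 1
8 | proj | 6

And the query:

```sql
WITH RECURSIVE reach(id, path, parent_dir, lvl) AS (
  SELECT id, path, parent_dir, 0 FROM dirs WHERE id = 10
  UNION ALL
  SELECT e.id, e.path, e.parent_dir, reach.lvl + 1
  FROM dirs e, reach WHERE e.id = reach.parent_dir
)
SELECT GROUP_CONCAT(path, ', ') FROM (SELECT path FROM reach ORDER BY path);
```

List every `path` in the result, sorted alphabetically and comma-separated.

Base: id=10 (share), parent_dir=9, lvl 0.
Iteration 1: join on id=9 -> backup (id 9, parent_dir=5, lvl 1).
Iteration 2: join on id=5 -> root (id 5, parent_dir=2, lvl 2).
Iteration 3: join on id=2 -> bin (id 2, parent_dir=1, lvl 3).
Iteration 4: join on id=1 -> mail (id 1, parent_dir=NULL, lvl 4).
Iteration 5: parent_dir is NULL; no match; recursion stops.

backup, bin, mail, root, share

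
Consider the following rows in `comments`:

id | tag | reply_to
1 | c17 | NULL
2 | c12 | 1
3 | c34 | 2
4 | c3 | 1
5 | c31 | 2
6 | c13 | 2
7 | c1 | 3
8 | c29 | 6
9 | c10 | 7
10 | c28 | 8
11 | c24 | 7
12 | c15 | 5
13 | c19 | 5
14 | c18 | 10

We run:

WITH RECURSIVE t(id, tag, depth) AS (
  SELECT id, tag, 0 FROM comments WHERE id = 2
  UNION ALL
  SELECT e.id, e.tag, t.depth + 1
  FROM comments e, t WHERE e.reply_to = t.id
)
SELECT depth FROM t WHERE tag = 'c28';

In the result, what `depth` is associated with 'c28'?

Base: id=2 (c12) at depth 0.
Iteration 1: rows with reply_to in {2} -> c34 (id 3, depth 1), c31 (id 5, depth 1), c13 (id 6, depth 1).
Iteration 2: rows with reply_to in {3,5,6} -> c1 (id 7, depth 2), c29 (id 8, depth 2), c15 (id 12, depth 2), c19 (id 13, depth 2).
Iteration 3: rows with reply_to in {7,8,12,13} -> c10 (id 9, depth 3), c28 (id 10, depth 3), c24 (id 11, depth 3).
Iteration 4: rows with reply_to in {9,10,11} -> c18 (id 14, depth 4).
Iteration 5: no rows with reply_to in {14}; recursion stops.

3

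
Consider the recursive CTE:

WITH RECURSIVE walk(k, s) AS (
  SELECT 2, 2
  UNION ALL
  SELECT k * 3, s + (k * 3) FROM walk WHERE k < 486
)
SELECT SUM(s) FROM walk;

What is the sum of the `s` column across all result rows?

Base: k=2, s=2.
Iteration 1: 2 < 486 holds -> k = 2 * 3 = 6, s = 2 + 6 = 8.
Iteration 2: 6 < 486 holds -> k = 6 * 3 = 18, s = 8 + 18 = 26.
Iteration 3: 18 < 486 holds -> k = 18 * 3 = 54, s = 26 + 54 = 80.
Iteration 4: 54 < 486 holds -> k = 54 * 3 = 162, s = 80 + 162 = 242.
Iteration 5: 162 < 486 holds -> k = 162 * 3 = 486, s = 242 + 486 = 728.
Iteration 6: 486 < 486 fails; recursion stops.
SUM(s) = 2 + 8 + 26 + 80 + 242 + 728 = 1086.

1086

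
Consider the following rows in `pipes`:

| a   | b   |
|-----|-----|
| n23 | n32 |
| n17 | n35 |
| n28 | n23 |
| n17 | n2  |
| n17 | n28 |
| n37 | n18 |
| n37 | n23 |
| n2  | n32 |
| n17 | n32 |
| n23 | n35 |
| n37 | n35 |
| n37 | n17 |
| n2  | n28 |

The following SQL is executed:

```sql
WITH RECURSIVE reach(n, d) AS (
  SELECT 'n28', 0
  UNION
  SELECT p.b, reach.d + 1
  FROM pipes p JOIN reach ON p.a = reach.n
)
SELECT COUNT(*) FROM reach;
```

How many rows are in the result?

Base: (n28, d=0).
Iteration 1: edges from {n28} -> (n23, d=1).
Iteration 2: edges from {n23} -> (n32, d=2), (n35, d=2).
Iteration 3: no outgoing edges from {n32,n35}; recursion stops.
Total rows emitted: 4.

4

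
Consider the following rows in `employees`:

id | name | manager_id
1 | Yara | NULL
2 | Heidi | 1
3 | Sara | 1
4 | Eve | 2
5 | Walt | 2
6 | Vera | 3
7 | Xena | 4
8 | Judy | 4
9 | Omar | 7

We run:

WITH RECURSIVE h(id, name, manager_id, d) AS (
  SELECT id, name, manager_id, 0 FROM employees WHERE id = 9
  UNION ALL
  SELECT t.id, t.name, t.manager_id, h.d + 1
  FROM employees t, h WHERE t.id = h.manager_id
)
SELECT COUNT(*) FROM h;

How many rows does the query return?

Base: id=9 (Omar), manager_id=7, d 0.
Iteration 1: join on id=7 -> Xena (id 7, manager_id=4, d 1).
Iteration 2: join on id=4 -> Eve (id 4, manager_id=2, d 2).
Iteration 3: join on id=2 -> Heidi (id 2, manager_id=1, d 3).
Iteration 4: join on id=1 -> Yara (id 1, manager_id=NULL, d 4).
Iteration 5: manager_id is NULL; no match; recursion stops.
Total rows emitted: 5.

5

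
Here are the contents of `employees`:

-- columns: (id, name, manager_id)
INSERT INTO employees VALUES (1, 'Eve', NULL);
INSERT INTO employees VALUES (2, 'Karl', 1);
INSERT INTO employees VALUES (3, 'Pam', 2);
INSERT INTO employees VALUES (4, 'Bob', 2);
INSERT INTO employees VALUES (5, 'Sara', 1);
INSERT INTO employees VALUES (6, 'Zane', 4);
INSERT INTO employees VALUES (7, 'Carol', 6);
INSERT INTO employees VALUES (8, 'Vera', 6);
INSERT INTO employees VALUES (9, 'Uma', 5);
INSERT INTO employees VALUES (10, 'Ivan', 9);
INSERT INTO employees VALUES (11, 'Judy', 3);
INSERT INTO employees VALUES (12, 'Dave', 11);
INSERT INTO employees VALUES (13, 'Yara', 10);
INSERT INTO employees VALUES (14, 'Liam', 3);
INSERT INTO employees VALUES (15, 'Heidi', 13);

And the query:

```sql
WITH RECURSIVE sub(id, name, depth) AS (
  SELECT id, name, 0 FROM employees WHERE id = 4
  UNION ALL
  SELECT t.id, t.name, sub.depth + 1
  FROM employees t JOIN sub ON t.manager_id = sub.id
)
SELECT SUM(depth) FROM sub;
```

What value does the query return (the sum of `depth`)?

5

Base: id=4 (Bob) at depth 0.
Iteration 1: rows with manager_id in {4} -> Zane (id 6, depth 1).
Iteration 2: rows with manager_id in {6} -> Carol (id 7, depth 2), Vera (id 8, depth 2).
Iteration 3: no rows with manager_id in {7,8}; recursion stops.
SUM(depth) = 0 + 1 + 2 + 2 = 5.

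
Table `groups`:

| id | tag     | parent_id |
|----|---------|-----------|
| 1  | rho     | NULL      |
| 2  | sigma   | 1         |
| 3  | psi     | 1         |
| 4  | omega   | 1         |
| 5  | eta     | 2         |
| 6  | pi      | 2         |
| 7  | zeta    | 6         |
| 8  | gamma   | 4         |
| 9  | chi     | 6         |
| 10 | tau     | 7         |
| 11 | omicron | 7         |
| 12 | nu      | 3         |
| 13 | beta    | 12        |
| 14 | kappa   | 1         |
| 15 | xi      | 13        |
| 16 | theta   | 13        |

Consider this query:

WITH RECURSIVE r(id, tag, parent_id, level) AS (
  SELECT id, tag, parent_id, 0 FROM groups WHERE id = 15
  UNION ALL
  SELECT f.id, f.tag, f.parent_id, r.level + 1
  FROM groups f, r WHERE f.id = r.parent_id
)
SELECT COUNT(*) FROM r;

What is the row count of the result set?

5

Base: id=15 (xi), parent_id=13, level 0.
Iteration 1: join on id=13 -> beta (id 13, parent_id=12, level 1).
Iteration 2: join on id=12 -> nu (id 12, parent_id=3, level 2).
Iteration 3: join on id=3 -> psi (id 3, parent_id=1, level 3).
Iteration 4: join on id=1 -> rho (id 1, parent_id=NULL, level 4).
Iteration 5: parent_id is NULL; no match; recursion stops.
Total rows emitted: 5.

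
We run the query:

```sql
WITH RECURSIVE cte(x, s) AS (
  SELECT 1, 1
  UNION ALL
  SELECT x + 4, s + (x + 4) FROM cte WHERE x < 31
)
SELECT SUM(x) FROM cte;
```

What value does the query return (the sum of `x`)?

Base: x=1, s=1.
Iteration 1: 1 < 31 holds -> x = 1 + 4 = 5, s = 1 + 5 = 6.
Iteration 2: 5 < 31 holds -> x = 5 + 4 = 9, s = 6 + 9 = 15.
Iteration 3: 9 < 31 holds -> x = 9 + 4 = 13, s = 15 + 13 = 28.
Iteration 4: 13 < 31 holds -> x = 13 + 4 = 17, s = 28 + 17 = 45.
Iteration 5: 17 < 31 holds -> x = 17 + 4 = 21, s = 45 + 21 = 66.
Iteration 6: 21 < 31 holds -> x = 21 + 4 = 25, s = 66 + 25 = 91.
Iteration 7: 25 < 31 holds -> x = 25 + 4 = 29, s = 91 + 29 = 120.
Iteration 8: 29 < 31 holds -> x = 29 + 4 = 33, s = 120 + 33 = 153.
Iteration 9: 33 < 31 fails; recursion stops.
SUM(x) = 1 + 5 + 9 + 13 + 17 + 21 + 25 + 29 + 33 = 153.

153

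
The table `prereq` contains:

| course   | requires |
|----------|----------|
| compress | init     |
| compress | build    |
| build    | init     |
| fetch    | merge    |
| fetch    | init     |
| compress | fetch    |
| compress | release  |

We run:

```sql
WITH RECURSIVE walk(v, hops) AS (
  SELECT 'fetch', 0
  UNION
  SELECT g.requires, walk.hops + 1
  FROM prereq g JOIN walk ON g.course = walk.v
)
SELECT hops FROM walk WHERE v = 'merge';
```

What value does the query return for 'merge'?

1

Base: (fetch, hops=0).
Iteration 1: edges from {fetch} -> (init, hops=1), (merge, hops=1).
Iteration 2: no outgoing edges from {init,merge}; recursion stops.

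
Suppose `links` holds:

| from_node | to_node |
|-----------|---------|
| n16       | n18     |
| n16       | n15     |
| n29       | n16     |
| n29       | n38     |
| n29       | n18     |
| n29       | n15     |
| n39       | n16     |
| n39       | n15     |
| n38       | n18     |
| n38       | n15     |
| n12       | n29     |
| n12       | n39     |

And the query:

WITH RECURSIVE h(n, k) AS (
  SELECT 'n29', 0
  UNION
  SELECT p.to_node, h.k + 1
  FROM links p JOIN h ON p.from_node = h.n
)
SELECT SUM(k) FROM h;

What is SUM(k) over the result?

8

Base: (n29, k=0).
Iteration 1: edges from {n29} -> (n15, k=1), (n16, k=1), (n18, k=1), (n38, k=1).
Iteration 2: edges from {n15,n16,n18,n38} -> (n15, k=2), (n18, k=2). [UNION drops 2 duplicate row(s)]
Iteration 3: no outgoing edges from {n15,n18}; recursion stops.
SUM(k) = 0 + 1 + 1 + 1 + 1 + 2 + 2 = 8.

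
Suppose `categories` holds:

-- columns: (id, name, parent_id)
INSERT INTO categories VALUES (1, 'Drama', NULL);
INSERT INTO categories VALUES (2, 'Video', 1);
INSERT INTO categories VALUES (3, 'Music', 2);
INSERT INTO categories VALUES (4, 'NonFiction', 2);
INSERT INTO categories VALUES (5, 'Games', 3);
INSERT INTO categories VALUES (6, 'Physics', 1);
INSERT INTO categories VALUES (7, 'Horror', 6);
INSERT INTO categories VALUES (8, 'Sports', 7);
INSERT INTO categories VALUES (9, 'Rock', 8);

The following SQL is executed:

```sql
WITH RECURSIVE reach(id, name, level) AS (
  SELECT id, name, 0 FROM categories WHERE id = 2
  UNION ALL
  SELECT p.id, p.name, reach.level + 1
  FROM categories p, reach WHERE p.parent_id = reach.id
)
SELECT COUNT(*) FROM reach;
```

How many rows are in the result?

4

Base: id=2 (Video) at level 0.
Iteration 1: rows with parent_id in {2} -> Music (id 3, level 1), NonFiction (id 4, level 1).
Iteration 2: rows with parent_id in {3,4} -> Games (id 5, level 2).
Iteration 3: no rows with parent_id in {5}; recursion stops.
Total rows emitted: 4.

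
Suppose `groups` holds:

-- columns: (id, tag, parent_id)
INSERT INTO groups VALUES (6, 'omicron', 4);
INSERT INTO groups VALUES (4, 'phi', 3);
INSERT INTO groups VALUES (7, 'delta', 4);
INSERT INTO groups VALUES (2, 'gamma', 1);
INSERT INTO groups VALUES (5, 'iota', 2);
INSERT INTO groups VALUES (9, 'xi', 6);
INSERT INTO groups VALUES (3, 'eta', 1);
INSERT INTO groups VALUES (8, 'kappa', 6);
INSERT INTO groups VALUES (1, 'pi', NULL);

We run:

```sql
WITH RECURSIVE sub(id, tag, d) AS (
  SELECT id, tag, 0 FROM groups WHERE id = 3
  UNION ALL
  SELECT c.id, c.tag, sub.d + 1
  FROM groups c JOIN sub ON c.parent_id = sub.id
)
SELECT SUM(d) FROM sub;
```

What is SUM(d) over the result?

Base: id=3 (eta) at d 0.
Iteration 1: rows with parent_id in {3} -> phi (id 4, d 1).
Iteration 2: rows with parent_id in {4} -> omicron (id 6, d 2), delta (id 7, d 2).
Iteration 3: rows with parent_id in {6,7} -> kappa (id 8, d 3), xi (id 9, d 3).
Iteration 4: no rows with parent_id in {8,9}; recursion stops.
SUM(d) = 0 + 1 + 2 + 2 + 3 + 3 = 11.

11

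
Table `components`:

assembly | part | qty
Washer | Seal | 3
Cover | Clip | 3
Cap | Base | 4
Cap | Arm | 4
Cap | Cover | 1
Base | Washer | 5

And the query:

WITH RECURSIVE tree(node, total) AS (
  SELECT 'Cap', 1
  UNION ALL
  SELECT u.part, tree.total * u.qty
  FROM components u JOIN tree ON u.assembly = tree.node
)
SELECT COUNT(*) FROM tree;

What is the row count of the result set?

7

Base: (Cap, total=1).
Iteration 1: components of {Cap} -> Arm = 1*4 = 4, Base = 1*4 = 4, Cover = 1*1 = 1.
Iteration 2: components of {Arm,Base,Cover} -> Clip = 1*3 = 3, Washer = 4*5 = 20.
Iteration 3: components of {Clip,Washer} -> Seal = 20*3 = 60.
Iteration 4: no further components; recursion stops.
Total rows emitted: 7.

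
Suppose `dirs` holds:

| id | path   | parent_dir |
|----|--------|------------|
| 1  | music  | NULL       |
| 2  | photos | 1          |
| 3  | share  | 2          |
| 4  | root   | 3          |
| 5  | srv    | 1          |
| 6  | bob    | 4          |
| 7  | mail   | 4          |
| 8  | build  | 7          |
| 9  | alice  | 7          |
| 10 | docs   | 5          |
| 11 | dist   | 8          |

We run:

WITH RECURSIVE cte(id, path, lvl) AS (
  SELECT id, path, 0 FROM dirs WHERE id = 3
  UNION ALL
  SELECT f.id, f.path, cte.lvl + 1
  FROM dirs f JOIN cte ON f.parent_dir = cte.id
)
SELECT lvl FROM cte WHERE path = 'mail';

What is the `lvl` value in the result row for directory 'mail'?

2

Base: id=3 (share) at lvl 0.
Iteration 1: rows with parent_dir in {3} -> root (id 4, lvl 1).
Iteration 2: rows with parent_dir in {4} -> bob (id 6, lvl 2), mail (id 7, lvl 2).
Iteration 3: rows with parent_dir in {6,7} -> build (id 8, lvl 3), alice (id 9, lvl 3).
Iteration 4: rows with parent_dir in {8,9} -> dist (id 11, lvl 4).
Iteration 5: no rows with parent_dir in {11}; recursion stops.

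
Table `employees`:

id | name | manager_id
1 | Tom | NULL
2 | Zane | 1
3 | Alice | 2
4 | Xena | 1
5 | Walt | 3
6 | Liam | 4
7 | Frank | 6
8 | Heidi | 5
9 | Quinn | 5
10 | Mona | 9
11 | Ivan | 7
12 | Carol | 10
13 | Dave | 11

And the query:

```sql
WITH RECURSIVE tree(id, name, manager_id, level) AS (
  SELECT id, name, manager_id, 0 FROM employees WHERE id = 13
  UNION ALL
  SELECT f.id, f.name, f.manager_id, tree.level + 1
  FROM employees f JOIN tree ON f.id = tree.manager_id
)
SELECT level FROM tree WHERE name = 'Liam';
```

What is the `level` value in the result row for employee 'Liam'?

3

Base: id=13 (Dave), manager_id=11, level 0.
Iteration 1: join on id=11 -> Ivan (id 11, manager_id=7, level 1).
Iteration 2: join on id=7 -> Frank (id 7, manager_id=6, level 2).
Iteration 3: join on id=6 -> Liam (id 6, manager_id=4, level 3).
Iteration 4: join on id=4 -> Xena (id 4, manager_id=1, level 4).
Iteration 5: join on id=1 -> Tom (id 1, manager_id=NULL, level 5).
Iteration 6: manager_id is NULL; no match; recursion stops.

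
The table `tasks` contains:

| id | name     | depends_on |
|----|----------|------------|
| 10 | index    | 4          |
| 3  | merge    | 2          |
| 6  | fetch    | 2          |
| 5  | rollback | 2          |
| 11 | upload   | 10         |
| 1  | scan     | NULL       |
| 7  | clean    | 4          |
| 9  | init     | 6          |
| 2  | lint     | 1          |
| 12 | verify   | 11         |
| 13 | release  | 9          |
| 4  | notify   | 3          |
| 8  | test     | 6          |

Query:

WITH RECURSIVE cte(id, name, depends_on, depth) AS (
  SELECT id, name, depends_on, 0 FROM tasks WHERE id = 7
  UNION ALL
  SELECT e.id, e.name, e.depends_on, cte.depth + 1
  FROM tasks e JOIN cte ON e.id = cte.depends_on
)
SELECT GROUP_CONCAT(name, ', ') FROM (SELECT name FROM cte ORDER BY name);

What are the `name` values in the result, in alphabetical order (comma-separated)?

clean, lint, merge, notify, scan

Base: id=7 (clean), depends_on=4, depth 0.
Iteration 1: join on id=4 -> notify (id 4, depends_on=3, depth 1).
Iteration 2: join on id=3 -> merge (id 3, depends_on=2, depth 2).
Iteration 3: join on id=2 -> lint (id 2, depends_on=1, depth 3).
Iteration 4: join on id=1 -> scan (id 1, depends_on=NULL, depth 4).
Iteration 5: depends_on is NULL; no match; recursion stops.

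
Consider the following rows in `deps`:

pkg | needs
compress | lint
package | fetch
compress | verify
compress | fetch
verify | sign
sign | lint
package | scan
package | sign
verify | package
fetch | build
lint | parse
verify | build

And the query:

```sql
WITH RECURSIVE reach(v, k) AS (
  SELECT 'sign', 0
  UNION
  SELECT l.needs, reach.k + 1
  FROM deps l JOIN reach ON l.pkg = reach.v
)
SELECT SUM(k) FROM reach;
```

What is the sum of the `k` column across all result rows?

3

Base: (sign, k=0).
Iteration 1: edges from {sign} -> (lint, k=1).
Iteration 2: edges from {lint} -> (parse, k=2).
Iteration 3: no outgoing edges from {parse}; recursion stops.
SUM(k) = 0 + 1 + 2 = 3.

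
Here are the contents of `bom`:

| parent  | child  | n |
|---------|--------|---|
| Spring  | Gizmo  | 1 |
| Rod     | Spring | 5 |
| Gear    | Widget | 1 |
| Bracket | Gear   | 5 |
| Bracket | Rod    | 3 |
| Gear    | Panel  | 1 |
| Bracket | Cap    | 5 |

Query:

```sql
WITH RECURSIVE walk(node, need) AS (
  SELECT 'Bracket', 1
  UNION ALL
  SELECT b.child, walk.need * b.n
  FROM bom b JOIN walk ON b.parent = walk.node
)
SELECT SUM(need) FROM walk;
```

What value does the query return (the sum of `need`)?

54

Base: (Bracket, need=1).
Iteration 1: components of {Bracket} -> Cap = 1*5 = 5, Gear = 1*5 = 5, Rod = 1*3 = 3.
Iteration 2: components of {Cap,Gear,Rod} -> Panel = 5*1 = 5, Spring = 3*5 = 15, Widget = 5*1 = 5.
Iteration 3: components of {Panel,Spring,Widget} -> Gizmo = 15*1 = 15.
Iteration 4: no further components; recursion stops.
SUM(need) = 1 + 5 + 5 + 3 + 5 + 5 + 15 + 15 = 54.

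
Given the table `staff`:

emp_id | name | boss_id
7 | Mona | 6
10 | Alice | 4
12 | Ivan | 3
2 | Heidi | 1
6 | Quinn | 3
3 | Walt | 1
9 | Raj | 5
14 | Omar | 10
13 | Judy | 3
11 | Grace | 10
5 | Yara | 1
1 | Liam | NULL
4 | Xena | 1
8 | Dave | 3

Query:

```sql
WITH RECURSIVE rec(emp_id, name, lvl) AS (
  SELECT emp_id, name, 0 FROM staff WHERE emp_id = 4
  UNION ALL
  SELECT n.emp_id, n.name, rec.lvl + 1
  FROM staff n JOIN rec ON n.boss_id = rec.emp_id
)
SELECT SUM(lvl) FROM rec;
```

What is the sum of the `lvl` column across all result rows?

5

Base: emp_id=4 (Xena) at lvl 0.
Iteration 1: rows with boss_id in {4} -> Alice (id 10, lvl 1).
Iteration 2: rows with boss_id in {10} -> Grace (id 11, lvl 2), Omar (id 14, lvl 2).
Iteration 3: no rows with boss_id in {11,14}; recursion stops.
SUM(lvl) = 0 + 1 + 2 + 2 = 5.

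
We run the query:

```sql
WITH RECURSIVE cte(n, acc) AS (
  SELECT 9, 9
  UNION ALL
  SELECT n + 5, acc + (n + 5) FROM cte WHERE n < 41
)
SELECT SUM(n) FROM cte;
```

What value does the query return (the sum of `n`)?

Base: n=9, acc=9.
Iteration 1: 9 < 41 holds -> n = 9 + 5 = 14, acc = 9 + 14 = 23.
Iteration 2: 14 < 41 holds -> n = 14 + 5 = 19, acc = 23 + 19 = 42.
Iteration 3: 19 < 41 holds -> n = 19 + 5 = 24, acc = 42 + 24 = 66.
Iteration 4: 24 < 41 holds -> n = 24 + 5 = 29, acc = 66 + 29 = 95.
Iteration 5: 29 < 41 holds -> n = 29 + 5 = 34, acc = 95 + 34 = 129.
Iteration 6: 34 < 41 holds -> n = 34 + 5 = 39, acc = 129 + 39 = 168.
Iteration 7: 39 < 41 holds -> n = 39 + 5 = 44, acc = 168 + 44 = 212.
Iteration 8: 44 < 41 fails; recursion stops.
SUM(n) = 9 + 14 + 19 + 24 + 29 + 34 + 39 + 44 = 212.

212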